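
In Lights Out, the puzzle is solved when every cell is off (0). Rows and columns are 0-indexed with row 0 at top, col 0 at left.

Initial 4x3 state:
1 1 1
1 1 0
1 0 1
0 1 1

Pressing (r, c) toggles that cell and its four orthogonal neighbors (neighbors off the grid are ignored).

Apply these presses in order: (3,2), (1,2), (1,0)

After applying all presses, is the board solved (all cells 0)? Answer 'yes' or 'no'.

Answer: no

Derivation:
After press 1 at (3,2):
1 1 1
1 1 0
1 0 0
0 0 0

After press 2 at (1,2):
1 1 0
1 0 1
1 0 1
0 0 0

After press 3 at (1,0):
0 1 0
0 1 1
0 0 1
0 0 0

Lights still on: 4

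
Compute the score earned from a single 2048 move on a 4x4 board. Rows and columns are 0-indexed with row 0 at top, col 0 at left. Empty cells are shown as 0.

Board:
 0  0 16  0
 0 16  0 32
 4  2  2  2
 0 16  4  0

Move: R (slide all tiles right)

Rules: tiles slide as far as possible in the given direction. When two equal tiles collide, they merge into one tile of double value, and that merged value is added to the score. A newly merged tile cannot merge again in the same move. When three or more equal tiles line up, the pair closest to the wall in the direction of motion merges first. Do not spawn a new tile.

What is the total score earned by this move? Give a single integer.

Answer: 4

Derivation:
Slide right:
row 0: [0, 0, 16, 0] -> [0, 0, 0, 16]  score +0 (running 0)
row 1: [0, 16, 0, 32] -> [0, 0, 16, 32]  score +0 (running 0)
row 2: [4, 2, 2, 2] -> [0, 4, 2, 4]  score +4 (running 4)
row 3: [0, 16, 4, 0] -> [0, 0, 16, 4]  score +0 (running 4)
Board after move:
 0  0  0 16
 0  0 16 32
 0  4  2  4
 0  0 16  4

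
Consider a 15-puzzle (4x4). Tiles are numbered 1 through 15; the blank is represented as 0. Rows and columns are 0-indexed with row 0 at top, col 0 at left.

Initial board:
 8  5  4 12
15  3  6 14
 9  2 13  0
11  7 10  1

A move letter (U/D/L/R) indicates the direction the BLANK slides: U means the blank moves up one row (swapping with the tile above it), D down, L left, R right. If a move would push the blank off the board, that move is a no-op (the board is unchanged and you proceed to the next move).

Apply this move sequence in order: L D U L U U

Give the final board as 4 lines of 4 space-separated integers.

Answer:  8  0  4 12
15  5  6 14
 9  3  2 13
11  7 10  1

Derivation:
After move 1 (L):
 8  5  4 12
15  3  6 14
 9  2  0 13
11  7 10  1

After move 2 (D):
 8  5  4 12
15  3  6 14
 9  2 10 13
11  7  0  1

After move 3 (U):
 8  5  4 12
15  3  6 14
 9  2  0 13
11  7 10  1

After move 4 (L):
 8  5  4 12
15  3  6 14
 9  0  2 13
11  7 10  1

After move 5 (U):
 8  5  4 12
15  0  6 14
 9  3  2 13
11  7 10  1

After move 6 (U):
 8  0  4 12
15  5  6 14
 9  3  2 13
11  7 10  1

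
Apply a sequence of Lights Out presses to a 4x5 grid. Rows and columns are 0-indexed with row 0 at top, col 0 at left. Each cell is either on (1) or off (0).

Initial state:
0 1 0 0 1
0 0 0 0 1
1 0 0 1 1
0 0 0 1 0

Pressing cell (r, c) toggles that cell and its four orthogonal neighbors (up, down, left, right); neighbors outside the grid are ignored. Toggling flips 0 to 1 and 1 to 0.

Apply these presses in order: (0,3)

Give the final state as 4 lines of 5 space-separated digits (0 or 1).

After press 1 at (0,3):
0 1 1 1 0
0 0 0 1 1
1 0 0 1 1
0 0 0 1 0

Answer: 0 1 1 1 0
0 0 0 1 1
1 0 0 1 1
0 0 0 1 0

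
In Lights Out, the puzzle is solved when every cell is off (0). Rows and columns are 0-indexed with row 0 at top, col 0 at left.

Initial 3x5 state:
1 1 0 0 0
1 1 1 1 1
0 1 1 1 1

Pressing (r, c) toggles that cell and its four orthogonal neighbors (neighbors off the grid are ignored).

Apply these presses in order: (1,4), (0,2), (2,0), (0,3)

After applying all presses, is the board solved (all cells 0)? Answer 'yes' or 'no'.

Answer: no

Derivation:
After press 1 at (1,4):
1 1 0 0 1
1 1 1 0 0
0 1 1 1 0

After press 2 at (0,2):
1 0 1 1 1
1 1 0 0 0
0 1 1 1 0

After press 3 at (2,0):
1 0 1 1 1
0 1 0 0 0
1 0 1 1 0

After press 4 at (0,3):
1 0 0 0 0
0 1 0 1 0
1 0 1 1 0

Lights still on: 6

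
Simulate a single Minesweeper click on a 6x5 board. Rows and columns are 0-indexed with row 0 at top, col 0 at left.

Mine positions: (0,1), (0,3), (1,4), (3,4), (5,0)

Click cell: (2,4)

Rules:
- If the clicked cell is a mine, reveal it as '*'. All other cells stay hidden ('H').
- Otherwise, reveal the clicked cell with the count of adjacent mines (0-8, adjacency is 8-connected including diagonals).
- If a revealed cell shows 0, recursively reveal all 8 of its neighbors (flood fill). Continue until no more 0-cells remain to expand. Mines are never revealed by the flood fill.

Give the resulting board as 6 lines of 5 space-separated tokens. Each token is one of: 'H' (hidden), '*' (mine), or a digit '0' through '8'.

H H H H H
H H H H H
H H H H 2
H H H H H
H H H H H
H H H H H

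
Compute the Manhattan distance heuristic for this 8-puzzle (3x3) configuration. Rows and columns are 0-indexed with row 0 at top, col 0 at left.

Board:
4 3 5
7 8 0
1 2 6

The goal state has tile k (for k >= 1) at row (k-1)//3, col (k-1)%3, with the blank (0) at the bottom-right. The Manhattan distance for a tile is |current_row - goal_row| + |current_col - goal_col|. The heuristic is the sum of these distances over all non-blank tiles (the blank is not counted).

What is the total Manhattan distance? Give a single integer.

Tile 4: (0,0)->(1,0) = 1
Tile 3: (0,1)->(0,2) = 1
Tile 5: (0,2)->(1,1) = 2
Tile 7: (1,0)->(2,0) = 1
Tile 8: (1,1)->(2,1) = 1
Tile 1: (2,0)->(0,0) = 2
Tile 2: (2,1)->(0,1) = 2
Tile 6: (2,2)->(1,2) = 1
Sum: 1 + 1 + 2 + 1 + 1 + 2 + 2 + 1 = 11

Answer: 11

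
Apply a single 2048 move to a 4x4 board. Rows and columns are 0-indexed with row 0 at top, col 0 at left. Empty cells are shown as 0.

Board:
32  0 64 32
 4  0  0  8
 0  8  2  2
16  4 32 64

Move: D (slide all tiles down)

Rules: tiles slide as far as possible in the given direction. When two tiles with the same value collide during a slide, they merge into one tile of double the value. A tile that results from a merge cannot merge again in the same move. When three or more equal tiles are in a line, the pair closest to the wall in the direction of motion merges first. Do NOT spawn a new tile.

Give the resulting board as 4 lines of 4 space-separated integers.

Slide down:
col 0: [32, 4, 0, 16] -> [0, 32, 4, 16]
col 1: [0, 0, 8, 4] -> [0, 0, 8, 4]
col 2: [64, 0, 2, 32] -> [0, 64, 2, 32]
col 3: [32, 8, 2, 64] -> [32, 8, 2, 64]

Answer:  0  0  0 32
32  0 64  8
 4  8  2  2
16  4 32 64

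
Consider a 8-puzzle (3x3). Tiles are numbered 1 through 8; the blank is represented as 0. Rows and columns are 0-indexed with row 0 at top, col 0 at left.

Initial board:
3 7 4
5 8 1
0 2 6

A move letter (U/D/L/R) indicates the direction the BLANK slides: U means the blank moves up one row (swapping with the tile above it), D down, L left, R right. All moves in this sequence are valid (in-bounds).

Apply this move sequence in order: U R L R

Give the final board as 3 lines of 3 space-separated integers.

After move 1 (U):
3 7 4
0 8 1
5 2 6

After move 2 (R):
3 7 4
8 0 1
5 2 6

After move 3 (L):
3 7 4
0 8 1
5 2 6

After move 4 (R):
3 7 4
8 0 1
5 2 6

Answer: 3 7 4
8 0 1
5 2 6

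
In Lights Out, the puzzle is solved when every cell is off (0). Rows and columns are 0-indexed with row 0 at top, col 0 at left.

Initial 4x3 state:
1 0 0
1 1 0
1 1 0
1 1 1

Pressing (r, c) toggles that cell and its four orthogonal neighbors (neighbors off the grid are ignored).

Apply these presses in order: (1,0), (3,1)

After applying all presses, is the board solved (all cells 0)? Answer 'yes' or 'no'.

Answer: yes

Derivation:
After press 1 at (1,0):
0 0 0
0 0 0
0 1 0
1 1 1

After press 2 at (3,1):
0 0 0
0 0 0
0 0 0
0 0 0

Lights still on: 0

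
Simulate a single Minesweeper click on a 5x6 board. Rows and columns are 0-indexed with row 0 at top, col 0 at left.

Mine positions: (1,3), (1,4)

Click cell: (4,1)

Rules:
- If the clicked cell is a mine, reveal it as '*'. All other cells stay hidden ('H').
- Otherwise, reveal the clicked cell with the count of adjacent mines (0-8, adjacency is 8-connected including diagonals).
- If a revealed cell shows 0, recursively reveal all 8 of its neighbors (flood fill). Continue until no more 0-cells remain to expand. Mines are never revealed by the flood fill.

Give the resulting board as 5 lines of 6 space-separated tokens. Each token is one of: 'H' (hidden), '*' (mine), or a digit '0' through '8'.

0 0 1 H H H
0 0 1 H H H
0 0 1 2 2 1
0 0 0 0 0 0
0 0 0 0 0 0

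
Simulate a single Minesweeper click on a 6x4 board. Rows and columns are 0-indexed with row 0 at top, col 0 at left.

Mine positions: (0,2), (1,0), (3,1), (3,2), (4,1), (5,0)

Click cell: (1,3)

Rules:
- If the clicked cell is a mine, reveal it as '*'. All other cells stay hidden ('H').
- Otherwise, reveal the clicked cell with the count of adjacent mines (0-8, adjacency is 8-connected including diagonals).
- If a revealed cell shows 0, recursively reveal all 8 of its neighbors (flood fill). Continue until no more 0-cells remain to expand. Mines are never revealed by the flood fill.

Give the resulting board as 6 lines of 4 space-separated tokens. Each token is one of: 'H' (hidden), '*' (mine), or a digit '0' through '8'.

H H H H
H H H 1
H H H H
H H H H
H H H H
H H H H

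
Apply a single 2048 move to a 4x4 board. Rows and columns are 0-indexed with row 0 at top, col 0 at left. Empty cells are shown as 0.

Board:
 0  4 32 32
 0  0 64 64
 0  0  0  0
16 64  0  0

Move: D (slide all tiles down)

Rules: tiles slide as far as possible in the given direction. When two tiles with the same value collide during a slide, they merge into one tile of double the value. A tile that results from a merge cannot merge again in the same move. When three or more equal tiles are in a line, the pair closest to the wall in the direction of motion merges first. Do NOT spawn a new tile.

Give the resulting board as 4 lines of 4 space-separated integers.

Slide down:
col 0: [0, 0, 0, 16] -> [0, 0, 0, 16]
col 1: [4, 0, 0, 64] -> [0, 0, 4, 64]
col 2: [32, 64, 0, 0] -> [0, 0, 32, 64]
col 3: [32, 64, 0, 0] -> [0, 0, 32, 64]

Answer:  0  0  0  0
 0  0  0  0
 0  4 32 32
16 64 64 64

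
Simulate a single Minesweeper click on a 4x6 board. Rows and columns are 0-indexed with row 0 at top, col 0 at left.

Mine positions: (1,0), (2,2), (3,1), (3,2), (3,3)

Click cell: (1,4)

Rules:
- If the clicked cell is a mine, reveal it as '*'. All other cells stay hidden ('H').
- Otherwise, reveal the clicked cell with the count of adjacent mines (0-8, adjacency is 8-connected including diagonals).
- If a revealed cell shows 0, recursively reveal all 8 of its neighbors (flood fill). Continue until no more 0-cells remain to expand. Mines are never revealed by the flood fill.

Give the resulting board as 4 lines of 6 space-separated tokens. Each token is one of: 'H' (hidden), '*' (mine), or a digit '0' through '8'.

H 1 0 0 0 0
H 2 1 1 0 0
H H H 3 1 0
H H H H 1 0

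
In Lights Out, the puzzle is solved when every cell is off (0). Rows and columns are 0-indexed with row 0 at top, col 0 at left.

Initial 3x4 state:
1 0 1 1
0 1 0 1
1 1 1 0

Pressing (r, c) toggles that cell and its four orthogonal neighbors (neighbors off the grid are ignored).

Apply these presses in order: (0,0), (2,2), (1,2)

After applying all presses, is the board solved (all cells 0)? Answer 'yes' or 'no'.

After press 1 at (0,0):
0 1 1 1
1 1 0 1
1 1 1 0

After press 2 at (2,2):
0 1 1 1
1 1 1 1
1 0 0 1

After press 3 at (1,2):
0 1 0 1
1 0 0 0
1 0 1 1

Lights still on: 6

Answer: no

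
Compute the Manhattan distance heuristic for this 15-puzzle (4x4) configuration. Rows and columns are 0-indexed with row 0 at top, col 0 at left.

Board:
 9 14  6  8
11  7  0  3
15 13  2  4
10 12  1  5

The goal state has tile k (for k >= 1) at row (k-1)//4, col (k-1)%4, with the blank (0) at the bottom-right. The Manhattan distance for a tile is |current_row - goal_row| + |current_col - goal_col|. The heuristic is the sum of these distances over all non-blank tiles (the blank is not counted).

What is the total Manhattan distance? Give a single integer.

Answer: 39

Derivation:
Tile 9: (0,0)->(2,0) = 2
Tile 14: (0,1)->(3,1) = 3
Tile 6: (0,2)->(1,1) = 2
Tile 8: (0,3)->(1,3) = 1
Tile 11: (1,0)->(2,2) = 3
Tile 7: (1,1)->(1,2) = 1
Tile 3: (1,3)->(0,2) = 2
Tile 15: (2,0)->(3,2) = 3
Tile 13: (2,1)->(3,0) = 2
Tile 2: (2,2)->(0,1) = 3
Tile 4: (2,3)->(0,3) = 2
Tile 10: (3,0)->(2,1) = 2
Tile 12: (3,1)->(2,3) = 3
Tile 1: (3,2)->(0,0) = 5
Tile 5: (3,3)->(1,0) = 5
Sum: 2 + 3 + 2 + 1 + 3 + 1 + 2 + 3 + 2 + 3 + 2 + 2 + 3 + 5 + 5 = 39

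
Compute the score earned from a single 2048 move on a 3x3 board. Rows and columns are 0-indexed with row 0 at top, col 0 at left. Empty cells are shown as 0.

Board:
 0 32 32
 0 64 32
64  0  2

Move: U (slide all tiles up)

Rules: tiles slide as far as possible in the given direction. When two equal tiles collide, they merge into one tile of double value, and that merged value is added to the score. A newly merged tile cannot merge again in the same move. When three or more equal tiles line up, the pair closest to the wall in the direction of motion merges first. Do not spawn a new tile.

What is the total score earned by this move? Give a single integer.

Answer: 64

Derivation:
Slide up:
col 0: [0, 0, 64] -> [64, 0, 0]  score +0 (running 0)
col 1: [32, 64, 0] -> [32, 64, 0]  score +0 (running 0)
col 2: [32, 32, 2] -> [64, 2, 0]  score +64 (running 64)
Board after move:
64 32 64
 0 64  2
 0  0  0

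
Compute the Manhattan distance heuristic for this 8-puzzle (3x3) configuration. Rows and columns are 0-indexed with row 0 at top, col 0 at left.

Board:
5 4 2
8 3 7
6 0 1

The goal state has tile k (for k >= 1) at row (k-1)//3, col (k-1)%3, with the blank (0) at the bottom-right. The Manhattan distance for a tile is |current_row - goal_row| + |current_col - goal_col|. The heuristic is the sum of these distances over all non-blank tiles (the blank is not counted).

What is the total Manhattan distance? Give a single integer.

Tile 5: (0,0)->(1,1) = 2
Tile 4: (0,1)->(1,0) = 2
Tile 2: (0,2)->(0,1) = 1
Tile 8: (1,0)->(2,1) = 2
Tile 3: (1,1)->(0,2) = 2
Tile 7: (1,2)->(2,0) = 3
Tile 6: (2,0)->(1,2) = 3
Tile 1: (2,2)->(0,0) = 4
Sum: 2 + 2 + 1 + 2 + 2 + 3 + 3 + 4 = 19

Answer: 19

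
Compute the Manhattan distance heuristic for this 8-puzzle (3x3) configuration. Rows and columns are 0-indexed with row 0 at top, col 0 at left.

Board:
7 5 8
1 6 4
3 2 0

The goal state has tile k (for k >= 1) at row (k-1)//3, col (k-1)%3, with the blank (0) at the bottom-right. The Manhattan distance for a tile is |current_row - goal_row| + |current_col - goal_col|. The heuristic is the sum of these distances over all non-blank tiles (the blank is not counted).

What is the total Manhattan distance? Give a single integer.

Tile 7: (0,0)->(2,0) = 2
Tile 5: (0,1)->(1,1) = 1
Tile 8: (0,2)->(2,1) = 3
Tile 1: (1,0)->(0,0) = 1
Tile 6: (1,1)->(1,2) = 1
Tile 4: (1,2)->(1,0) = 2
Tile 3: (2,0)->(0,2) = 4
Tile 2: (2,1)->(0,1) = 2
Sum: 2 + 1 + 3 + 1 + 1 + 2 + 4 + 2 = 16

Answer: 16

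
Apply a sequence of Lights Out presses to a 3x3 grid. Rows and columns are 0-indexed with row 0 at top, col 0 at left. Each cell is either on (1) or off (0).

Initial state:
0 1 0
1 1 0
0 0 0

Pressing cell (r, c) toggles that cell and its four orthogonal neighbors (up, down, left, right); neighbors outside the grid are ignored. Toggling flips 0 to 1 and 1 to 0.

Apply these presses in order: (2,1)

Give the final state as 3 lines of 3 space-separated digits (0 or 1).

After press 1 at (2,1):
0 1 0
1 0 0
1 1 1

Answer: 0 1 0
1 0 0
1 1 1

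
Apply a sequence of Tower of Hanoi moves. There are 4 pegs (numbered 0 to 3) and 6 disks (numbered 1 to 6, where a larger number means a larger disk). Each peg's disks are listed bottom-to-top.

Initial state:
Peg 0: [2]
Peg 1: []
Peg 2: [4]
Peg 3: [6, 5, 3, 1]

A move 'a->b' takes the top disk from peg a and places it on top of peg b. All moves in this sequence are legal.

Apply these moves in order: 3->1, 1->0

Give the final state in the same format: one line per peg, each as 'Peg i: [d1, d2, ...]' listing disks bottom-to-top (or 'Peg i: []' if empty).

After move 1 (3->1):
Peg 0: [2]
Peg 1: [1]
Peg 2: [4]
Peg 3: [6, 5, 3]

After move 2 (1->0):
Peg 0: [2, 1]
Peg 1: []
Peg 2: [4]
Peg 3: [6, 5, 3]

Answer: Peg 0: [2, 1]
Peg 1: []
Peg 2: [4]
Peg 3: [6, 5, 3]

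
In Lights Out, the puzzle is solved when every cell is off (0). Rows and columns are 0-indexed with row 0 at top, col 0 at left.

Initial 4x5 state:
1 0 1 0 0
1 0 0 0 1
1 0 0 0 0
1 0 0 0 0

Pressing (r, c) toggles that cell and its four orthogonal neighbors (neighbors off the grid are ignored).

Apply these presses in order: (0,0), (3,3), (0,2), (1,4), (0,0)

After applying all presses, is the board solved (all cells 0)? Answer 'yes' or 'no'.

After press 1 at (0,0):
0 1 1 0 0
0 0 0 0 1
1 0 0 0 0
1 0 0 0 0

After press 2 at (3,3):
0 1 1 0 0
0 0 0 0 1
1 0 0 1 0
1 0 1 1 1

After press 3 at (0,2):
0 0 0 1 0
0 0 1 0 1
1 0 0 1 0
1 0 1 1 1

After press 4 at (1,4):
0 0 0 1 1
0 0 1 1 0
1 0 0 1 1
1 0 1 1 1

After press 5 at (0,0):
1 1 0 1 1
1 0 1 1 0
1 0 0 1 1
1 0 1 1 1

Lights still on: 14

Answer: no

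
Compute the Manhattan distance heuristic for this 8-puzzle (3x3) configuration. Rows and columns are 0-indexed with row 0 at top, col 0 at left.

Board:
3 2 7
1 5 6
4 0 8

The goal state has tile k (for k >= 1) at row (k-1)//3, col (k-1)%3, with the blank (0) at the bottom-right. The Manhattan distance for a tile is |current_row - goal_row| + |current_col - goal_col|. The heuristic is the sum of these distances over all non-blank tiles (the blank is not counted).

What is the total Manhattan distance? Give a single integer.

Answer: 9

Derivation:
Tile 3: (0,0)->(0,2) = 2
Tile 2: (0,1)->(0,1) = 0
Tile 7: (0,2)->(2,0) = 4
Tile 1: (1,0)->(0,0) = 1
Tile 5: (1,1)->(1,1) = 0
Tile 6: (1,2)->(1,2) = 0
Tile 4: (2,0)->(1,0) = 1
Tile 8: (2,2)->(2,1) = 1
Sum: 2 + 0 + 4 + 1 + 0 + 0 + 1 + 1 = 9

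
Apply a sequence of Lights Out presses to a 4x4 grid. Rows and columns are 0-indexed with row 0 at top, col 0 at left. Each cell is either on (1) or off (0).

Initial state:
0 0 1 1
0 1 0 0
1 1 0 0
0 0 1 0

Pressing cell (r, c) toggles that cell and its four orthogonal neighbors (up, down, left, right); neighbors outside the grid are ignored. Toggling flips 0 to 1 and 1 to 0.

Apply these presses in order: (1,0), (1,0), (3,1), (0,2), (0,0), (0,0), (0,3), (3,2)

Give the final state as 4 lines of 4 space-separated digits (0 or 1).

After press 1 at (1,0):
1 0 1 1
1 0 0 0
0 1 0 0
0 0 1 0

After press 2 at (1,0):
0 0 1 1
0 1 0 0
1 1 0 0
0 0 1 0

After press 3 at (3,1):
0 0 1 1
0 1 0 0
1 0 0 0
1 1 0 0

After press 4 at (0,2):
0 1 0 0
0 1 1 0
1 0 0 0
1 1 0 0

After press 5 at (0,0):
1 0 0 0
1 1 1 0
1 0 0 0
1 1 0 0

After press 6 at (0,0):
0 1 0 0
0 1 1 0
1 0 0 0
1 1 0 0

After press 7 at (0,3):
0 1 1 1
0 1 1 1
1 0 0 0
1 1 0 0

After press 8 at (3,2):
0 1 1 1
0 1 1 1
1 0 1 0
1 0 1 1

Answer: 0 1 1 1
0 1 1 1
1 0 1 0
1 0 1 1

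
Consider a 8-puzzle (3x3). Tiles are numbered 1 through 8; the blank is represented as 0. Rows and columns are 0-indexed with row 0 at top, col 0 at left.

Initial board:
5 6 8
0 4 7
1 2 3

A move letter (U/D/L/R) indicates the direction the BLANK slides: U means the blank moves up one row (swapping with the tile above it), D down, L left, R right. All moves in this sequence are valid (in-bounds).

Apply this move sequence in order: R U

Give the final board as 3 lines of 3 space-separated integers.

Answer: 5 0 8
4 6 7
1 2 3

Derivation:
After move 1 (R):
5 6 8
4 0 7
1 2 3

After move 2 (U):
5 0 8
4 6 7
1 2 3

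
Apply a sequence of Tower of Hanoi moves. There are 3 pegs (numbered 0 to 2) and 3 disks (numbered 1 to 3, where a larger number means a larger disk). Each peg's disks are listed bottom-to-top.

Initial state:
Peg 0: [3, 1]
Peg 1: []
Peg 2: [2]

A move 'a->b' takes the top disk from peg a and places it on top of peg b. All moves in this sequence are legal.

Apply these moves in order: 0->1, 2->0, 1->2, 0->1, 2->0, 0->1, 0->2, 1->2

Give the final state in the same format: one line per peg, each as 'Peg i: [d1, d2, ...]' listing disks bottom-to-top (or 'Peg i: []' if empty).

After move 1 (0->1):
Peg 0: [3]
Peg 1: [1]
Peg 2: [2]

After move 2 (2->0):
Peg 0: [3, 2]
Peg 1: [1]
Peg 2: []

After move 3 (1->2):
Peg 0: [3, 2]
Peg 1: []
Peg 2: [1]

After move 4 (0->1):
Peg 0: [3]
Peg 1: [2]
Peg 2: [1]

After move 5 (2->0):
Peg 0: [3, 1]
Peg 1: [2]
Peg 2: []

After move 6 (0->1):
Peg 0: [3]
Peg 1: [2, 1]
Peg 2: []

After move 7 (0->2):
Peg 0: []
Peg 1: [2, 1]
Peg 2: [3]

After move 8 (1->2):
Peg 0: []
Peg 1: [2]
Peg 2: [3, 1]

Answer: Peg 0: []
Peg 1: [2]
Peg 2: [3, 1]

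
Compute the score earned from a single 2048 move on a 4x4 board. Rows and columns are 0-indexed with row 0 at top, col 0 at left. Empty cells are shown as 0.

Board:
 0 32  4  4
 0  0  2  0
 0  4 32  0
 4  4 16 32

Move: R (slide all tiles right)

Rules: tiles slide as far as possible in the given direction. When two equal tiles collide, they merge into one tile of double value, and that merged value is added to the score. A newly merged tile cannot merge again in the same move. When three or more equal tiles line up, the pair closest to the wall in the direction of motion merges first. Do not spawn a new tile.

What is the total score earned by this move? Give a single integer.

Answer: 16

Derivation:
Slide right:
row 0: [0, 32, 4, 4] -> [0, 0, 32, 8]  score +8 (running 8)
row 1: [0, 0, 2, 0] -> [0, 0, 0, 2]  score +0 (running 8)
row 2: [0, 4, 32, 0] -> [0, 0, 4, 32]  score +0 (running 8)
row 3: [4, 4, 16, 32] -> [0, 8, 16, 32]  score +8 (running 16)
Board after move:
 0  0 32  8
 0  0  0  2
 0  0  4 32
 0  8 16 32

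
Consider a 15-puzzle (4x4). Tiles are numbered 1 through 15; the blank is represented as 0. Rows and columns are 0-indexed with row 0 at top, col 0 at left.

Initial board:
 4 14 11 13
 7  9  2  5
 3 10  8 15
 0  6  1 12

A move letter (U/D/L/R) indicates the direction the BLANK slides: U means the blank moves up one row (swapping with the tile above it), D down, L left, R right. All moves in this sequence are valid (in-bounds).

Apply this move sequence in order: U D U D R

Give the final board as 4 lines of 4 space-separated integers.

Answer:  4 14 11 13
 7  9  2  5
 3 10  8 15
 6  0  1 12

Derivation:
After move 1 (U):
 4 14 11 13
 7  9  2  5
 0 10  8 15
 3  6  1 12

After move 2 (D):
 4 14 11 13
 7  9  2  5
 3 10  8 15
 0  6  1 12

After move 3 (U):
 4 14 11 13
 7  9  2  5
 0 10  8 15
 3  6  1 12

After move 4 (D):
 4 14 11 13
 7  9  2  5
 3 10  8 15
 0  6  1 12

After move 5 (R):
 4 14 11 13
 7  9  2  5
 3 10  8 15
 6  0  1 12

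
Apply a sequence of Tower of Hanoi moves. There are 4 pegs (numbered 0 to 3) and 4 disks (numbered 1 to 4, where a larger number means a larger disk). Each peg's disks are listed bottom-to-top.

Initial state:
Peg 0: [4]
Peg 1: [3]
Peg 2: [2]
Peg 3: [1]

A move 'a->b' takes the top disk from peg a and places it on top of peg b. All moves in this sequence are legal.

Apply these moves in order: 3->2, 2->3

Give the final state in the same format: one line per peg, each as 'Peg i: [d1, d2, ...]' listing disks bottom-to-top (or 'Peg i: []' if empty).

Answer: Peg 0: [4]
Peg 1: [3]
Peg 2: [2]
Peg 3: [1]

Derivation:
After move 1 (3->2):
Peg 0: [4]
Peg 1: [3]
Peg 2: [2, 1]
Peg 3: []

After move 2 (2->3):
Peg 0: [4]
Peg 1: [3]
Peg 2: [2]
Peg 3: [1]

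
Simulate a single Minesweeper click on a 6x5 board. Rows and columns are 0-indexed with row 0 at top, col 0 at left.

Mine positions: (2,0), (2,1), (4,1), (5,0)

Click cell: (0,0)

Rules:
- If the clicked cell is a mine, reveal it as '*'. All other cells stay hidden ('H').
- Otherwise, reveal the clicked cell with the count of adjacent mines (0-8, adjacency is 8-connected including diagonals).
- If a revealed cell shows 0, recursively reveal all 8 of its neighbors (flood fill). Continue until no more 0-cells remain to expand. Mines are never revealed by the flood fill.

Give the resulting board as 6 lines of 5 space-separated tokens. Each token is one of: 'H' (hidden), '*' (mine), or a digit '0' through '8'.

0 0 0 0 0
2 2 1 0 0
H H 1 0 0
H H 2 0 0
H H 1 0 0
H H 1 0 0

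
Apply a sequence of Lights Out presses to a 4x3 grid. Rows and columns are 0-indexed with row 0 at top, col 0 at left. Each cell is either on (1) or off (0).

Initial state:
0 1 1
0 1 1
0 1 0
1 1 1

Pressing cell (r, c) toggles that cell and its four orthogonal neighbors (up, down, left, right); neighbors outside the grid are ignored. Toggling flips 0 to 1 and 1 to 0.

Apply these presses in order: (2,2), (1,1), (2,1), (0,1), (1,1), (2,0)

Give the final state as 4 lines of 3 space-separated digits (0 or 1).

Answer: 1 0 0
1 1 0
0 0 0
0 0 0

Derivation:
After press 1 at (2,2):
0 1 1
0 1 0
0 0 1
1 1 0

After press 2 at (1,1):
0 0 1
1 0 1
0 1 1
1 1 0

After press 3 at (2,1):
0 0 1
1 1 1
1 0 0
1 0 0

After press 4 at (0,1):
1 1 0
1 0 1
1 0 0
1 0 0

After press 5 at (1,1):
1 0 0
0 1 0
1 1 0
1 0 0

After press 6 at (2,0):
1 0 0
1 1 0
0 0 0
0 0 0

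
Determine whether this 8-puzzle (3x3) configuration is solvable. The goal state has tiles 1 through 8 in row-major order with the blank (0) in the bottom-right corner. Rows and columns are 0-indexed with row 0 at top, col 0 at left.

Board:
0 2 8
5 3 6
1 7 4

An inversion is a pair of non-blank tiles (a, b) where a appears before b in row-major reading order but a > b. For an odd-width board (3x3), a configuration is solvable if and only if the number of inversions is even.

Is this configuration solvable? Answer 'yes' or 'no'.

Inversions (pairs i<j in row-major order where tile[i] > tile[j] > 0): 14
14 is even, so the puzzle is solvable.

Answer: yes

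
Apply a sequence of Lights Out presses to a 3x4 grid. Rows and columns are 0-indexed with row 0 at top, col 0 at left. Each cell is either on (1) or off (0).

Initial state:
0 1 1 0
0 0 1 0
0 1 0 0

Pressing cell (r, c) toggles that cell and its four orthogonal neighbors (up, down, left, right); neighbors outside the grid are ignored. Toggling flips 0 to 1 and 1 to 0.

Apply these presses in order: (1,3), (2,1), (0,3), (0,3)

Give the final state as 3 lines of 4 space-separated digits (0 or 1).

Answer: 0 1 1 1
0 1 0 1
1 0 1 1

Derivation:
After press 1 at (1,3):
0 1 1 1
0 0 0 1
0 1 0 1

After press 2 at (2,1):
0 1 1 1
0 1 0 1
1 0 1 1

After press 3 at (0,3):
0 1 0 0
0 1 0 0
1 0 1 1

After press 4 at (0,3):
0 1 1 1
0 1 0 1
1 0 1 1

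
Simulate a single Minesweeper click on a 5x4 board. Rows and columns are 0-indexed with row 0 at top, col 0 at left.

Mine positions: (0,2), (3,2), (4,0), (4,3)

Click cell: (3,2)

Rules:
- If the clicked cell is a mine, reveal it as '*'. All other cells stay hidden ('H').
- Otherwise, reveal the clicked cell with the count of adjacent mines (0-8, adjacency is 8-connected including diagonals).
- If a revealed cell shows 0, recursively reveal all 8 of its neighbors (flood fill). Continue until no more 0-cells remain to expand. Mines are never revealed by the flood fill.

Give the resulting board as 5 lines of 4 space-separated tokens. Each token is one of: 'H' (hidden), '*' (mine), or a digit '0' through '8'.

H H H H
H H H H
H H H H
H H * H
H H H H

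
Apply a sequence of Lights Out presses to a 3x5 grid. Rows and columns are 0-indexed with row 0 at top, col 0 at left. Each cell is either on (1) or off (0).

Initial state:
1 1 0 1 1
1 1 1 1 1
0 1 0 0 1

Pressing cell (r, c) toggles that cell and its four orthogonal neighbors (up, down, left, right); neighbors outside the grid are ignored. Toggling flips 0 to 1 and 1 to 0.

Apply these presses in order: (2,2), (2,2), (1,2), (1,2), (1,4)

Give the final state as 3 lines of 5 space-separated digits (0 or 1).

After press 1 at (2,2):
1 1 0 1 1
1 1 0 1 1
0 0 1 1 1

After press 2 at (2,2):
1 1 0 1 1
1 1 1 1 1
0 1 0 0 1

After press 3 at (1,2):
1 1 1 1 1
1 0 0 0 1
0 1 1 0 1

After press 4 at (1,2):
1 1 0 1 1
1 1 1 1 1
0 1 0 0 1

After press 5 at (1,4):
1 1 0 1 0
1 1 1 0 0
0 1 0 0 0

Answer: 1 1 0 1 0
1 1 1 0 0
0 1 0 0 0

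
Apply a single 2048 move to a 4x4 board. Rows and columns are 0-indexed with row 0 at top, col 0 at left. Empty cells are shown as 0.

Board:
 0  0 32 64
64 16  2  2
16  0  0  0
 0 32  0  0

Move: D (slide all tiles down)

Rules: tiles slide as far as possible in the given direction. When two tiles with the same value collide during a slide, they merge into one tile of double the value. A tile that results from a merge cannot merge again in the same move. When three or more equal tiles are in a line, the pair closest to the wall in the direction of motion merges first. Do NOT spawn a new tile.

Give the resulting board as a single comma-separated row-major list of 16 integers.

Slide down:
col 0: [0, 64, 16, 0] -> [0, 0, 64, 16]
col 1: [0, 16, 0, 32] -> [0, 0, 16, 32]
col 2: [32, 2, 0, 0] -> [0, 0, 32, 2]
col 3: [64, 2, 0, 0] -> [0, 0, 64, 2]

Answer: 0, 0, 0, 0, 0, 0, 0, 0, 64, 16, 32, 64, 16, 32, 2, 2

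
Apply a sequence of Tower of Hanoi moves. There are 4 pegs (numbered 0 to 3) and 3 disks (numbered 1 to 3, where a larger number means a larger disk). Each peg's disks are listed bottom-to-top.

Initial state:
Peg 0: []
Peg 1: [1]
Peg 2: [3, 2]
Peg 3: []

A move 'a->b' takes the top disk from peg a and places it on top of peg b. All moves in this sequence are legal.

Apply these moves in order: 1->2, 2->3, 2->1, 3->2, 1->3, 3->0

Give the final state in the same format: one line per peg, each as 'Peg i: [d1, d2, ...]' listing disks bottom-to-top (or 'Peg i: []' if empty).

Answer: Peg 0: [2]
Peg 1: []
Peg 2: [3, 1]
Peg 3: []

Derivation:
After move 1 (1->2):
Peg 0: []
Peg 1: []
Peg 2: [3, 2, 1]
Peg 3: []

After move 2 (2->3):
Peg 0: []
Peg 1: []
Peg 2: [3, 2]
Peg 3: [1]

After move 3 (2->1):
Peg 0: []
Peg 1: [2]
Peg 2: [3]
Peg 3: [1]

After move 4 (3->2):
Peg 0: []
Peg 1: [2]
Peg 2: [3, 1]
Peg 3: []

After move 5 (1->3):
Peg 0: []
Peg 1: []
Peg 2: [3, 1]
Peg 3: [2]

After move 6 (3->0):
Peg 0: [2]
Peg 1: []
Peg 2: [3, 1]
Peg 3: []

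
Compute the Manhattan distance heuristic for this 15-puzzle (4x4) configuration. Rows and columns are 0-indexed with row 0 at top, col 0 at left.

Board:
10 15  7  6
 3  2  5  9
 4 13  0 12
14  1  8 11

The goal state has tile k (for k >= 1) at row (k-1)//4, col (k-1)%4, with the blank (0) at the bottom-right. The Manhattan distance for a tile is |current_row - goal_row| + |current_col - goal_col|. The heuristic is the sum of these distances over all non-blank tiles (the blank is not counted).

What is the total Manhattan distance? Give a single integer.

Tile 10: at (0,0), goal (2,1), distance |0-2|+|0-1| = 3
Tile 15: at (0,1), goal (3,2), distance |0-3|+|1-2| = 4
Tile 7: at (0,2), goal (1,2), distance |0-1|+|2-2| = 1
Tile 6: at (0,3), goal (1,1), distance |0-1|+|3-1| = 3
Tile 3: at (1,0), goal (0,2), distance |1-0|+|0-2| = 3
Tile 2: at (1,1), goal (0,1), distance |1-0|+|1-1| = 1
Tile 5: at (1,2), goal (1,0), distance |1-1|+|2-0| = 2
Tile 9: at (1,3), goal (2,0), distance |1-2|+|3-0| = 4
Tile 4: at (2,0), goal (0,3), distance |2-0|+|0-3| = 5
Tile 13: at (2,1), goal (3,0), distance |2-3|+|1-0| = 2
Tile 12: at (2,3), goal (2,3), distance |2-2|+|3-3| = 0
Tile 14: at (3,0), goal (3,1), distance |3-3|+|0-1| = 1
Tile 1: at (3,1), goal (0,0), distance |3-0|+|1-0| = 4
Tile 8: at (3,2), goal (1,3), distance |3-1|+|2-3| = 3
Tile 11: at (3,3), goal (2,2), distance |3-2|+|3-2| = 2
Sum: 3 + 4 + 1 + 3 + 3 + 1 + 2 + 4 + 5 + 2 + 0 + 1 + 4 + 3 + 2 = 38

Answer: 38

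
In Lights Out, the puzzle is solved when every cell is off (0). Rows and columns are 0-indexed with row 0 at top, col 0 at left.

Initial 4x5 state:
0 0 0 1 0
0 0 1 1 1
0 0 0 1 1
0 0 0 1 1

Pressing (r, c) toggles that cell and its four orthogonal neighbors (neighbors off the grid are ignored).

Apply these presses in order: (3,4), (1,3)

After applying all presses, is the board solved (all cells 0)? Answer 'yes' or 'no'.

Answer: yes

Derivation:
After press 1 at (3,4):
0 0 0 1 0
0 0 1 1 1
0 0 0 1 0
0 0 0 0 0

After press 2 at (1,3):
0 0 0 0 0
0 0 0 0 0
0 0 0 0 0
0 0 0 0 0

Lights still on: 0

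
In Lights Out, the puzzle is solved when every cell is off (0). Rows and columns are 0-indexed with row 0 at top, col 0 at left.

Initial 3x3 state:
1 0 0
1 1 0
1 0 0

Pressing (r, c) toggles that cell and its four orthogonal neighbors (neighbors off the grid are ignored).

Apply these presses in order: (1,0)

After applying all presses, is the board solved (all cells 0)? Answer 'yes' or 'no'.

Answer: yes

Derivation:
After press 1 at (1,0):
0 0 0
0 0 0
0 0 0

Lights still on: 0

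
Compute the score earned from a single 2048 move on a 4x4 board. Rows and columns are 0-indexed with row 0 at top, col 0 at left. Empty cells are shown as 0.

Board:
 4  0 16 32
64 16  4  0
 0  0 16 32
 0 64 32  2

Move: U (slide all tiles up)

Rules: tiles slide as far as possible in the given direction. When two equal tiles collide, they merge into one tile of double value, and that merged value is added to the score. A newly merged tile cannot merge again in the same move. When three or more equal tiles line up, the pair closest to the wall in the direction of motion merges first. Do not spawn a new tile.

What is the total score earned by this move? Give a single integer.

Answer: 64

Derivation:
Slide up:
col 0: [4, 64, 0, 0] -> [4, 64, 0, 0]  score +0 (running 0)
col 1: [0, 16, 0, 64] -> [16, 64, 0, 0]  score +0 (running 0)
col 2: [16, 4, 16, 32] -> [16, 4, 16, 32]  score +0 (running 0)
col 3: [32, 0, 32, 2] -> [64, 2, 0, 0]  score +64 (running 64)
Board after move:
 4 16 16 64
64 64  4  2
 0  0 16  0
 0  0 32  0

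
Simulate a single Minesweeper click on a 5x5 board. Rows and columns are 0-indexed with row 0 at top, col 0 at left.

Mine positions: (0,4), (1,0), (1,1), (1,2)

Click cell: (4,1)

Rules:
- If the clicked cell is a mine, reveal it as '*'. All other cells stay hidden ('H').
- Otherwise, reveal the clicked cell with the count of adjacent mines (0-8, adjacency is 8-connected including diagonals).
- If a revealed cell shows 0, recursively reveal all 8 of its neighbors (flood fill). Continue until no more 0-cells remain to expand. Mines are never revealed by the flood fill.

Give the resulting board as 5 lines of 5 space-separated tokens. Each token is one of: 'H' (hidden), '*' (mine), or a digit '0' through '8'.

H H H H H
H H H 2 1
2 3 2 1 0
0 0 0 0 0
0 0 0 0 0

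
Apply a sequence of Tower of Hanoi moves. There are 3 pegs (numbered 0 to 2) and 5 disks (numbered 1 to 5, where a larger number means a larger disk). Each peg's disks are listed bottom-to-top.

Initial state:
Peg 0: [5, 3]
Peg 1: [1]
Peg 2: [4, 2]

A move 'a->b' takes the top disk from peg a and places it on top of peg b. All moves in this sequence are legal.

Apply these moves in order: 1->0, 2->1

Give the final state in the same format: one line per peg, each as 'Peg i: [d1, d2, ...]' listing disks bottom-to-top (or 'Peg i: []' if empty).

Answer: Peg 0: [5, 3, 1]
Peg 1: [2]
Peg 2: [4]

Derivation:
After move 1 (1->0):
Peg 0: [5, 3, 1]
Peg 1: []
Peg 2: [4, 2]

After move 2 (2->1):
Peg 0: [5, 3, 1]
Peg 1: [2]
Peg 2: [4]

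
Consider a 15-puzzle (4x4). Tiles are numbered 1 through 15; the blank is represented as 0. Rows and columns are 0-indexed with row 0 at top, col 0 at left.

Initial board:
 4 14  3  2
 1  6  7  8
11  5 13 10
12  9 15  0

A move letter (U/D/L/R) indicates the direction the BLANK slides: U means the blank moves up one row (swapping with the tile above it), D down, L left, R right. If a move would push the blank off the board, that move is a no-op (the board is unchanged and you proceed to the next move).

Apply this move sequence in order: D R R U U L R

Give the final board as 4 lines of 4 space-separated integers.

After move 1 (D):
 4 14  3  2
 1  6  7  8
11  5 13 10
12  9 15  0

After move 2 (R):
 4 14  3  2
 1  6  7  8
11  5 13 10
12  9 15  0

After move 3 (R):
 4 14  3  2
 1  6  7  8
11  5 13 10
12  9 15  0

After move 4 (U):
 4 14  3  2
 1  6  7  8
11  5 13  0
12  9 15 10

After move 5 (U):
 4 14  3  2
 1  6  7  0
11  5 13  8
12  9 15 10

After move 6 (L):
 4 14  3  2
 1  6  0  7
11  5 13  8
12  9 15 10

After move 7 (R):
 4 14  3  2
 1  6  7  0
11  5 13  8
12  9 15 10

Answer:  4 14  3  2
 1  6  7  0
11  5 13  8
12  9 15 10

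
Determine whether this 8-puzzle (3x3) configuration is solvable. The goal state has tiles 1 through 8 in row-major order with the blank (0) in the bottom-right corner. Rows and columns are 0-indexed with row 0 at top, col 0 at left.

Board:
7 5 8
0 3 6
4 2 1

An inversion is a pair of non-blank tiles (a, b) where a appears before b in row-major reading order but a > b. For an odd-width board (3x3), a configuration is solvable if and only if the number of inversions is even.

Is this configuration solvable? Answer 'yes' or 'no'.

Inversions (pairs i<j in row-major order where tile[i] > tile[j] > 0): 23
23 is odd, so the puzzle is not solvable.

Answer: no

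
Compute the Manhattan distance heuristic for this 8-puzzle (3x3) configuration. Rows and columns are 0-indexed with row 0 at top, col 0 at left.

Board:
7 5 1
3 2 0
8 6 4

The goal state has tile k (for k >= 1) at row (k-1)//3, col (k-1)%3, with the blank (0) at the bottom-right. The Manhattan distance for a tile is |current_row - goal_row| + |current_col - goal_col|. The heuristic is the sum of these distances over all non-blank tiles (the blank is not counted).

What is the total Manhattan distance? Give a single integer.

Answer: 15

Derivation:
Tile 7: at (0,0), goal (2,0), distance |0-2|+|0-0| = 2
Tile 5: at (0,1), goal (1,1), distance |0-1|+|1-1| = 1
Tile 1: at (0,2), goal (0,0), distance |0-0|+|2-0| = 2
Tile 3: at (1,0), goal (0,2), distance |1-0|+|0-2| = 3
Tile 2: at (1,1), goal (0,1), distance |1-0|+|1-1| = 1
Tile 8: at (2,0), goal (2,1), distance |2-2|+|0-1| = 1
Tile 6: at (2,1), goal (1,2), distance |2-1|+|1-2| = 2
Tile 4: at (2,2), goal (1,0), distance |2-1|+|2-0| = 3
Sum: 2 + 1 + 2 + 3 + 1 + 1 + 2 + 3 = 15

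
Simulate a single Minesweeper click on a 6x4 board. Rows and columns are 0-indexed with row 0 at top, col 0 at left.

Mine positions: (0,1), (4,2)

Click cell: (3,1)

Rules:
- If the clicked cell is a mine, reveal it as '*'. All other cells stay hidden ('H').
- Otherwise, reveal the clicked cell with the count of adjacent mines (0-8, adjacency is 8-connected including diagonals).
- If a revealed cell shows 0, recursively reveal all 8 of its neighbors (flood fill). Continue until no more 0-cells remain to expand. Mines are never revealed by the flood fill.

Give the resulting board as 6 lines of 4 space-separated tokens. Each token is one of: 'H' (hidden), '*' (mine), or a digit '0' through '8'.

H H H H
H H H H
H H H H
H 1 H H
H H H H
H H H H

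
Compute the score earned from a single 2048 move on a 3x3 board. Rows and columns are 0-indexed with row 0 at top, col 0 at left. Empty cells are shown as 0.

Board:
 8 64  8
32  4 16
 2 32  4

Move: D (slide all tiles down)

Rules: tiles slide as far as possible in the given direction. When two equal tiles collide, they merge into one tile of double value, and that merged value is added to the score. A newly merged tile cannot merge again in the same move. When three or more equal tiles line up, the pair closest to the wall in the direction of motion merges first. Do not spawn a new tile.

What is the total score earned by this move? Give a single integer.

Answer: 0

Derivation:
Slide down:
col 0: [8, 32, 2] -> [8, 32, 2]  score +0 (running 0)
col 1: [64, 4, 32] -> [64, 4, 32]  score +0 (running 0)
col 2: [8, 16, 4] -> [8, 16, 4]  score +0 (running 0)
Board after move:
 8 64  8
32  4 16
 2 32  4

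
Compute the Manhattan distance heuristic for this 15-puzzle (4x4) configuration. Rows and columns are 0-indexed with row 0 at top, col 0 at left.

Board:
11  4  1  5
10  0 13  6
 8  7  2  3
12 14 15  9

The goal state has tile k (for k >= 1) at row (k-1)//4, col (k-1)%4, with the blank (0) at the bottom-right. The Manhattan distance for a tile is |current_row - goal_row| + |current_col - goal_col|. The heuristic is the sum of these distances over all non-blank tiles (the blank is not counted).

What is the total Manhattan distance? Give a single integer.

Tile 11: (0,0)->(2,2) = 4
Tile 4: (0,1)->(0,3) = 2
Tile 1: (0,2)->(0,0) = 2
Tile 5: (0,3)->(1,0) = 4
Tile 10: (1,0)->(2,1) = 2
Tile 13: (1,2)->(3,0) = 4
Tile 6: (1,3)->(1,1) = 2
Tile 8: (2,0)->(1,3) = 4
Tile 7: (2,1)->(1,2) = 2
Tile 2: (2,2)->(0,1) = 3
Tile 3: (2,3)->(0,2) = 3
Tile 12: (3,0)->(2,3) = 4
Tile 14: (3,1)->(3,1) = 0
Tile 15: (3,2)->(3,2) = 0
Tile 9: (3,3)->(2,0) = 4
Sum: 4 + 2 + 2 + 4 + 2 + 4 + 2 + 4 + 2 + 3 + 3 + 4 + 0 + 0 + 4 = 40

Answer: 40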